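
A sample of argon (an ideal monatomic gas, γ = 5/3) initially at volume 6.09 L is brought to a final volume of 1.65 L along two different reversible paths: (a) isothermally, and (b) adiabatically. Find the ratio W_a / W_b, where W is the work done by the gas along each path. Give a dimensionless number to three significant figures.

Path (a) isothermal: W = P₁V₁ ln(V₂/V₁) → W_a/(P₁V₁) = -1.306.
Path (b) adiabatic: W = P₁V₁(1 − (V₁/V₂)^(γ−1))/(γ−1) → W_b/(P₁V₁) = -2.082.
W_a / W_b = -1.306 / -2.082 = 0.6271.

W_a / W_b ≈ 0.627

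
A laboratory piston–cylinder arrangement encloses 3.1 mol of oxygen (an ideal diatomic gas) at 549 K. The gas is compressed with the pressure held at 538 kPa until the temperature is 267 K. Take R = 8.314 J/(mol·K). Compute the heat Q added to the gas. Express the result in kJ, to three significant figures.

Isobaric: W = nRΔT = (3.1)(8.314)(-282) = -7268 J.
ΔU = nCᵥΔT with Cᵥ = 5R/2: ΔU = (3.1)(20.79)(-282) = -18170 J.
Q = ΔU + W = -18170 − 7268 = -25438 J.

Q ≈ -25.4 kJ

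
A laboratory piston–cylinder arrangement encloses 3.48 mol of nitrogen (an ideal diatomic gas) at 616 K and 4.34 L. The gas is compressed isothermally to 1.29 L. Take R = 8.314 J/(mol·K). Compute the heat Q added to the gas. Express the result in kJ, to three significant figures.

Q ≈ -21.6 kJ

Isothermal ⇒ ΔU = 0, so Q = W = nRT ln(V₂/V₁).
Q = (3.48)(8.314)(616) ln(1.29/4.34) = 17823 × -1.213 = -21623 J.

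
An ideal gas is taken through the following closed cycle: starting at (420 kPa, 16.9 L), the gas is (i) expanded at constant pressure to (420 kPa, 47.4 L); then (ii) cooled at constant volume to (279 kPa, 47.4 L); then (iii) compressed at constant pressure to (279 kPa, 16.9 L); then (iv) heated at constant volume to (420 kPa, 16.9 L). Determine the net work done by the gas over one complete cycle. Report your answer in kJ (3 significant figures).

W_net ≈ 4.30 kJ

Constant-volume legs do no work.
W(i) = (420)(47.4 − 16.9) = 12810 J; W(iii) = (279)(16.9 − 47.4) = -8510 J.
W_net = 12810 − 8510 = 4300 J (the clockwise enclosed area).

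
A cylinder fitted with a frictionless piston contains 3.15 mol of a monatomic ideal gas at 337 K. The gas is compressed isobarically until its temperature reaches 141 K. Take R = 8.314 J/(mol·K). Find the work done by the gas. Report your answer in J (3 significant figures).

Isobaric: W = P ΔV = nR ΔT.
W = (3.15)(8.314)(141 − 337) = -5133 J.

W ≈ -5130 J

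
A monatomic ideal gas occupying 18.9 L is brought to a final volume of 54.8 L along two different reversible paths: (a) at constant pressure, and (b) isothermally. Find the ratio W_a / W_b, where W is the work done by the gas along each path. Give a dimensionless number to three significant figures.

Path (a) isobaric: W = P₁(V₂ − V₁) → W_a/(P₁V₁) = 1.899.
Path (b) isothermal: W = P₁V₁ ln(V₂/V₁) → W_b/(P₁V₁) = 1.065.
W_a / W_b = 1.899 / 1.065 = 1.784.

W_a / W_b ≈ 1.78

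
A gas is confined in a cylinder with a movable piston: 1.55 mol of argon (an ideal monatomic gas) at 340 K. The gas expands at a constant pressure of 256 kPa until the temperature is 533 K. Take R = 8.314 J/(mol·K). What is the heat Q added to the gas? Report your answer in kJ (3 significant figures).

Isobaric: W = nRΔT = (1.55)(8.314)(193) = 2487 J.
ΔU = nCᵥΔT with Cᵥ = 3R/2: ΔU = (1.55)(12.47)(193) = 3731 J.
Q = ΔU + W = 3731 + 2487 = 6218 J.

Q ≈ 6.22 kJ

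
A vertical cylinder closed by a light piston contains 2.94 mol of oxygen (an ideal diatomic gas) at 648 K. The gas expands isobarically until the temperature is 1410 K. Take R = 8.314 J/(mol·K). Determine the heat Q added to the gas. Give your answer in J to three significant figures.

Isobaric: W = nRΔT = (2.94)(8.314)(762) = 18626 J.
ΔU = nCᵥΔT with Cᵥ = 5R/2: ΔU = (2.94)(20.79)(762) = 46564 J.
Q = ΔU + W = 46564 + 18626 = 65190 J.

Q ≈ 65200 J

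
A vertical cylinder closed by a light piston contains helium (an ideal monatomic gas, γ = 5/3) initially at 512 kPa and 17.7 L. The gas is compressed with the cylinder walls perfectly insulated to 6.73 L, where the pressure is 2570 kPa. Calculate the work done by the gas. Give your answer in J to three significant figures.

Adiabatic: W = (P₁V₁ − P₂V₂)/(γ − 1) with γ = 5/3.
P₁V₁ = 9062 J, P₂V₂ = 17296 J.
W = (9062 − 17296) / 0.6667 = -12351 J.

W ≈ -12400 J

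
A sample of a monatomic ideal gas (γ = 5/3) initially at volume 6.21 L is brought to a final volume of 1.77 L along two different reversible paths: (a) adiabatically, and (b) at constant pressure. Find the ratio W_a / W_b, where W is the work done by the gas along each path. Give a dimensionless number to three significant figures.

W_a / W_b ≈ 2.75

Path (a) adiabatic: W = P₁V₁(1 − (V₁/V₂)^(γ−1))/(γ−1) → W_a/(P₁V₁) = -1.963.
Path (b) isobaric: W = P₁(V₂ − V₁) → W_b/(P₁V₁) = -0.715.
W_a / W_b = -1.963 / -0.715 = 2.746.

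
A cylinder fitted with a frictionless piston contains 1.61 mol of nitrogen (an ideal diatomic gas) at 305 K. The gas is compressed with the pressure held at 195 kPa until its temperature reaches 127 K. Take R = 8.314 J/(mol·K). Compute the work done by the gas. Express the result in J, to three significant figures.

W ≈ -2380 J

Isobaric: W = P ΔV = nR ΔT.
W = (1.61)(8.314)(127 − 305) = -2383 J.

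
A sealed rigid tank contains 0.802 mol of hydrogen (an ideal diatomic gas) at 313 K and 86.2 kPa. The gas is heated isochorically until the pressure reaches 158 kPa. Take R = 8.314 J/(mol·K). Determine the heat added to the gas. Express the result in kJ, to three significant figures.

Constant volume ⇒ W = 0, so Q = ΔU = nCᵥΔT with Cᵥ = 5R/2 = 20.79 J/(mol·K).
At constant V, T₂/T₁ = P₂/P₁ ⇒ ΔT = T₁(P₂/P₁ − 1) = 313·(158/86.2 − 1) = 260.7 K.
ΔU = (0.802)(20.79)(260.7) = 4346 J.

Q ≈ 4.35 kJ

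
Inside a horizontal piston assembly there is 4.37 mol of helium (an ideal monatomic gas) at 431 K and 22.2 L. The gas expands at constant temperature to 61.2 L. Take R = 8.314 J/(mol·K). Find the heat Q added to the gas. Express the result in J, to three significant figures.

Isothermal ⇒ ΔU = 0, so Q = W = nRT ln(V₂/V₁).
Q = (4.37)(8.314)(431) ln(61.2/22.2) = 15659 × 1.014 = 15879 J.

Q ≈ 15900 J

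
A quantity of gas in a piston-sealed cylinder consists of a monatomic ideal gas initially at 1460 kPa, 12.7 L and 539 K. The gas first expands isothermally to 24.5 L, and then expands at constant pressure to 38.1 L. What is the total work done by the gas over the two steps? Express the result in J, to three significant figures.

Step 1 (isothermal): W = P₁V₁ ln(V₂/V₁) = (18542) ln(24.5/12.7) = 12183 J.
After step 1: P = 756.8 kPa, V = 24.5 L, T = 539 K.
Step 2 (isobaric): W = PΔV = (756.8 kPa)(38.1 − 24.5 L) = 10293 J.
W_total = 12183 + 10293 = 22476 J.

W_total ≈ 22500 J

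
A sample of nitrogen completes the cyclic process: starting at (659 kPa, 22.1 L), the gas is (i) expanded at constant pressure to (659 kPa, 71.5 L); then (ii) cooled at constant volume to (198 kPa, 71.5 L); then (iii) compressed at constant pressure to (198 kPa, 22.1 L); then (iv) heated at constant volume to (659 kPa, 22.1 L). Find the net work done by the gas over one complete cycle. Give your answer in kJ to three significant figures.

W_net ≈ 22.8 kJ

Constant-volume legs do no work.
W(i) = (659)(71.5 − 22.1) = 32555 J; W(iii) = (198)(22.1 − 71.5) = -9781 J.
W_net = 32555 − 9781 = 22773 J (the clockwise enclosed area).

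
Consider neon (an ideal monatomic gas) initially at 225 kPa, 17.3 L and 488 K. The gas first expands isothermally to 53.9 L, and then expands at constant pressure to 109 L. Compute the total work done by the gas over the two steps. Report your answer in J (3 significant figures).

W_total ≈ 8400 J

Step 1 (isothermal): W = P₁V₁ ln(V₂/V₁) = (3892) ln(53.9/17.3) = 4424 J.
After step 1: P = 72.22 kPa, V = 53.9 L, T = 488 K.
Step 2 (isobaric): W = PΔV = (72.22 kPa)(109 − 53.9 L) = 3979 J.
W_total = 4424 + 3979 = 8403 J.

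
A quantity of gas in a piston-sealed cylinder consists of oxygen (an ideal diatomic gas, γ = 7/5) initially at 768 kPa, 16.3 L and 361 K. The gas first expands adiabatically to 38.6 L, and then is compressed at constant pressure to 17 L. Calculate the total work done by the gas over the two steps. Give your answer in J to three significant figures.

Step 1 (adiabatic): W = (P₁V₁ − P₂V₂)/(γ−1) = (12518 − 8867)/0.4 = 9128 J.
After step 1: P = 229.7 kPa, V = 38.6 L, T = 255.7 K.
Step 2 (isobaric): W = PΔV = (229.7 kPa)(17 − 38.6 L) = -4962 J.
W_total = 9128 − 4962 = 4166 J.

W_total ≈ 4170 J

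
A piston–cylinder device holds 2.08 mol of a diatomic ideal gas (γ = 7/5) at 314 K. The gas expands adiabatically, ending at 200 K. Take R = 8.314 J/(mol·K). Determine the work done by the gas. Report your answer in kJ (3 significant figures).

Adiabatic ⇒ Q = 0, so W_by = −ΔU = nCᵥ(T₁ − T₂).
Cᵥ = 5R/2 = 20.79 J/(mol·K).
W = (2.08)(20.79)(314 − 200) = 4929 J.

W ≈ 4.93 kJ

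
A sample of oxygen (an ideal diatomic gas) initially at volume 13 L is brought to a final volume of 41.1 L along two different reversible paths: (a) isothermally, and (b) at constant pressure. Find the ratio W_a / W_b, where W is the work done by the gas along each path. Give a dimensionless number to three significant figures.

Path (a) isothermal: W = P₁V₁ ln(V₂/V₁) → W_a/(P₁V₁) = 1.151.
Path (b) isobaric: W = P₁(V₂ − V₁) → W_b/(P₁V₁) = 2.162.
W_a / W_b = 1.151 / 2.162 = 0.5325.

W_a / W_b ≈ 0.533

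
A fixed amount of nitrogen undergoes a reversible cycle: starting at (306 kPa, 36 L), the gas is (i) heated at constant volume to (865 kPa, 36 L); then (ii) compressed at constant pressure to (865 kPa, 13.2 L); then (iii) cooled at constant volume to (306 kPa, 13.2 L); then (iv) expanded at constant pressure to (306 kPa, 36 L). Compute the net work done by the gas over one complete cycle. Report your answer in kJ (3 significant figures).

Constant-volume legs do no work.
W(ii) = (865)(13.2 − 36) = -19722 J; W(iv) = (306)(36 − 13.2) = 6977 J.
W_net = -19722 + 6977 = -12745 J (the counter-clockwise enclosed area).

W_net ≈ -12.7 kJ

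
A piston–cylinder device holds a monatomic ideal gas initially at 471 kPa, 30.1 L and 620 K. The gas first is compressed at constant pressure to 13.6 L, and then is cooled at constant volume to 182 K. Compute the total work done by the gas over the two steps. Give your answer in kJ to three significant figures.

Step 1 (isobaric): W = PΔV = (471 kPa)(13.6 − 30.1 L) = -7772 J.
Step 2 (isochoric): W = 0 (constant volume).
W_total = -7772 + 0 = -7772 J.

W_total ≈ -7.77 kJ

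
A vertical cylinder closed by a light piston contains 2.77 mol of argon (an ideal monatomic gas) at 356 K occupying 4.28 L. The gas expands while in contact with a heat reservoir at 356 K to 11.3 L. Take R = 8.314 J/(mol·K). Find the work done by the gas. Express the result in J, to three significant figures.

Isothermal: W = nRT ln(V₂/V₁).
W = (2.77)(8.314)(356) × ln(11.3/4.28)
  = 8199 × 0.9708
W_by_gas = 7960 J.

W ≈ 7960 J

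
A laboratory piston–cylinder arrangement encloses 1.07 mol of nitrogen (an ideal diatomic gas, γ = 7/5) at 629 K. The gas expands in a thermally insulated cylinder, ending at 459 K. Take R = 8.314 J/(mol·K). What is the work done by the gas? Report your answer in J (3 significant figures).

W ≈ 3780 J

Adiabatic ⇒ Q = 0, so W_by = −ΔU = nCᵥ(T₁ − T₂).
Cᵥ = 5R/2 = 20.79 J/(mol·K).
W = (1.07)(20.79)(629 − 459) = 3781 J.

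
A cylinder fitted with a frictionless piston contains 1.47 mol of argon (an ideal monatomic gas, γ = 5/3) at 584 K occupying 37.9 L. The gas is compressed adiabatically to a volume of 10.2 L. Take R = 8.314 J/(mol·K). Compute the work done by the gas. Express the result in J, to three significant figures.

Adiabatic: TV^(γ−1) = const with γ = 5/3.
T₂ = T₁ (V₁/V₂)^(γ−1) = 584 × (37.9/10.2)^0.667 = 584 × 2.399 = 1401 K.
W_by = nCᵥ(T₁ − T₂) = (1.47)(12.47)(584 − 1401) = -14978 J.

W ≈ -15000 J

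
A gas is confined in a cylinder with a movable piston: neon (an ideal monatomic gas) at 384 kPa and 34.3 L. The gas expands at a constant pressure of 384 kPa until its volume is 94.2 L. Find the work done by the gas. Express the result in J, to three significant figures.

W ≈ 23000 J

Isobaric: W = P ΔV.
W = (384 kPa)(94.2 − 34.3 L) = (384)(59.9) = 23002 J.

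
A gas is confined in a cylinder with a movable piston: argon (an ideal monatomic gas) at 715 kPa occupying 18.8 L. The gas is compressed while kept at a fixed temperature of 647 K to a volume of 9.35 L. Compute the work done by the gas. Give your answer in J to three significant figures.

W ≈ -9390 J

Isothermal: W = nRT ln(V₂/V₁) = P₁V₁ ln(V₂/V₁).
P₁V₁ = (715 kPa)(18.8 L) = 13442 J.
W = 13442 × ln(9.35/18.8) = 13442 × -0.6985
W_by_gas = -9389 J.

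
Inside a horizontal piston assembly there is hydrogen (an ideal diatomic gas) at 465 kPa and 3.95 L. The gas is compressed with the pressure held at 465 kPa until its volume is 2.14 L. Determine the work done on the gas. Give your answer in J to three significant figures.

W ≈ 842 J

Isobaric: W = P ΔV.
W = (465 kPa)(2.14 − 3.95 L) = (465)(-1.81) = -841.6 J.
Work on gas = −W_by = 841.6 J.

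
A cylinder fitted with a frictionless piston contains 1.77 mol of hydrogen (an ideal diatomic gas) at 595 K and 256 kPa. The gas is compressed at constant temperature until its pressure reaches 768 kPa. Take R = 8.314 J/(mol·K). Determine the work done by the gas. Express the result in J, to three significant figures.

Isothermal process: W = nRT ln(V₂/V₁) = nRT ln(P₁/P₂).
W = (1.77)(8.314)(595) × ln(256/768)
  = 8756 × ln(0.3333) = 8756 × -1.099
W_by_gas = -9619 J.

W ≈ -9620 J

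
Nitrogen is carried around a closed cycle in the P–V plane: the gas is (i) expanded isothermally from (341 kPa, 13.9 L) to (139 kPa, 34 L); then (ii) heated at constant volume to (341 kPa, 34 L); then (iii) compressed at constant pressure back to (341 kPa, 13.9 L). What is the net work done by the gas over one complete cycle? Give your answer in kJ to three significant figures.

Leg (i): W = PᵢVᵢ ln(V_f/Vᵢ) = (4740) ln(34/13.9) = 4240 J.
Leg (ii): W = 0.
Leg (iii): W = PΔV = (341)(13.9 − 34) = -6854 J.
W_net = 4240 − 6854 = -2614 J.

W_net ≈ -2.61 kJ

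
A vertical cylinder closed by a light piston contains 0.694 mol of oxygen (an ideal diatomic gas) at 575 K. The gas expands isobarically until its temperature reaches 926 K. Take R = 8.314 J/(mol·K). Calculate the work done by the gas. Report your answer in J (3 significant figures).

Isobaric: W = P ΔV = nR ΔT.
W = (0.694)(8.314)(926 − 575) = 2025 J.

W ≈ 2030 J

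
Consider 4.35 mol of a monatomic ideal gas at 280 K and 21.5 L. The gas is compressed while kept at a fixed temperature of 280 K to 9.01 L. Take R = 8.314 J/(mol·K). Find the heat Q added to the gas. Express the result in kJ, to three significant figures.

Isothermal ⇒ ΔU = 0, so Q = W = nRT ln(V₂/V₁).
Q = (4.35)(8.314)(280) ln(9.01/21.5) = 10126 × -0.8697 = -8807 J.

Q ≈ -8.81 kJ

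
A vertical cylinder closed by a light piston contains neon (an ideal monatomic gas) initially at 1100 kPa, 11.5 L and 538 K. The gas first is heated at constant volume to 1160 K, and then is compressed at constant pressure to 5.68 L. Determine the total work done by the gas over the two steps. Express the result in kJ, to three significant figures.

Step 1 (isochoric): W = 0 (constant volume).
After step 1: P = 2372 kPa (V unchanged).
Step 2 (isobaric): W = PΔV = (2372 kPa)(5.68 − 11.5 L) = -13804 J.
W_total = 0 − 13804 = -13804 J.

W_total ≈ -13.8 kJ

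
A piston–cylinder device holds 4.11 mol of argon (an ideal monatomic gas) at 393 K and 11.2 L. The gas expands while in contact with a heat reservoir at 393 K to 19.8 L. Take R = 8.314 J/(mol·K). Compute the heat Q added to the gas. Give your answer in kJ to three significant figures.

Q ≈ 7.65 kJ

Isothermal ⇒ ΔU = 0, so Q = W = nRT ln(V₂/V₁).
Q = (4.11)(8.314)(393) ln(19.8/11.2) = 13429 × 0.5698 = 7651 J.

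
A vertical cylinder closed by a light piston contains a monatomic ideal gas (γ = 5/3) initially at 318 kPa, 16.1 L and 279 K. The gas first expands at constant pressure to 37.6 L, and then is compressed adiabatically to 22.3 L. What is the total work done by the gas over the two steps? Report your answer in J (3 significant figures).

Step 1 (isobaric): W = PΔV = (318 kPa)(37.6 − 16.1 L) = 6837 J.
After step 1: P = 318 kPa, V = 37.6 L, T = 651.6 K.
Step 2 (adiabatic): W = (P₁V₁ − P₂V₂)/(γ−1) = (11957 − 16938)/0.667 = -7472 J.
W_total = 6837 − 7472 = -635.3 J.

W_total ≈ -635 J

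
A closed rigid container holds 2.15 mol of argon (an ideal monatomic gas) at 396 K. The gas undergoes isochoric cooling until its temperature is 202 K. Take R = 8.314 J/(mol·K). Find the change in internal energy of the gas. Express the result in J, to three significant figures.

ΔU ≈ -5200 J

Constant volume ⇒ W = 0, so Q = ΔU = nCᵥΔT with Cᵥ = 3R/2 = 12.47 J/(mol·K).
ΔU = (2.15)(12.47)(202 − 396) = -5202 J.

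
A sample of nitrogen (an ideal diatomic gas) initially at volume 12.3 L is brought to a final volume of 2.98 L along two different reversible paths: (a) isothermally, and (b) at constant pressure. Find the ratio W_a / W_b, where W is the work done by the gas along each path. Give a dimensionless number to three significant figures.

Path (a) isothermal: W = P₁V₁ ln(V₂/V₁) → W_a/(P₁V₁) = -1.418.
Path (b) isobaric: W = P₁(V₂ − V₁) → W_b/(P₁V₁) = -0.7577.
W_a / W_b = -1.418 / -0.7577 = 1.871.

W_a / W_b ≈ 1.87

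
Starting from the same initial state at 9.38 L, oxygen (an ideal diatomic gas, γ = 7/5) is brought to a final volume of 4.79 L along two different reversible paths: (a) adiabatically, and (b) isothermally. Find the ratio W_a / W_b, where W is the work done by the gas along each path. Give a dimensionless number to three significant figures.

Path (a) adiabatic: W = P₁V₁(1 − (V₁/V₂)^(γ−1))/(γ−1) → W_a/(P₁V₁) = -0.771.
Path (b) isothermal: W = P₁V₁ ln(V₂/V₁) → W_b/(P₁V₁) = -0.672.
W_a / W_b = -0.771 / -0.672 = 1.147.

W_a / W_b ≈ 1.15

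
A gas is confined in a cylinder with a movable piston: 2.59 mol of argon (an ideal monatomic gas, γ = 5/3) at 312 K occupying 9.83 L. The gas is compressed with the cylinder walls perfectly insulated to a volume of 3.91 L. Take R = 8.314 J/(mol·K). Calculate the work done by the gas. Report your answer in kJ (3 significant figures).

W ≈ -8.56 kJ

Adiabatic: TV^(γ−1) = const with γ = 5/3.
T₂ = T₁ (V₁/V₂)^(γ−1) = 312 × (9.83/3.91)^0.667 = 312 × 1.849 = 576.9 K.
W_by = nCᵥ(T₁ − T₂) = (2.59)(12.47)(312 − 576.9) = -8555 J.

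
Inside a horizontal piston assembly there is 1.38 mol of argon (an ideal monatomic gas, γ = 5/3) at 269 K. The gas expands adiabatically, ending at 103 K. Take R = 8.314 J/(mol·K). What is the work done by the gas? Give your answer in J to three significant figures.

Adiabatic ⇒ Q = 0, so W_by = −ΔU = nCᵥ(T₁ − T₂).
Cᵥ = 3R/2 = 12.47 J/(mol·K).
W = (1.38)(12.47)(269 − 103) = 2857 J.

W ≈ 2860 J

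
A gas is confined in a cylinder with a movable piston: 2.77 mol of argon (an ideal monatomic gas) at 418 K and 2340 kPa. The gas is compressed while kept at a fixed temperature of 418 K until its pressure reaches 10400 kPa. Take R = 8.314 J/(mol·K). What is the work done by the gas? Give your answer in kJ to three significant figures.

W ≈ -14.4 kJ

Isothermal process: W = nRT ln(V₂/V₁) = nRT ln(P₁/P₂).
W = (2.77)(8.314)(418) × ln(2340/10400)
  = 9626 × ln(0.225) = 9626 × -1.492
W_by_gas = -14359 J.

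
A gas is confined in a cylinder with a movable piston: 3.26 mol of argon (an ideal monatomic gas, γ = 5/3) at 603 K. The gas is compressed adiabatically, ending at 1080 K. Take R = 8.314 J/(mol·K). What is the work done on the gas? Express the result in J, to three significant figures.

W ≈ 19400 J

Adiabatic ⇒ Q = 0, so W_by = −ΔU = nCᵥ(T₁ − T₂).
Cᵥ = 3R/2 = 12.47 J/(mol·K).
W = (3.26)(12.47)(603 − 1080) = -19393 J.
Work on gas = −W_by = 19393 J.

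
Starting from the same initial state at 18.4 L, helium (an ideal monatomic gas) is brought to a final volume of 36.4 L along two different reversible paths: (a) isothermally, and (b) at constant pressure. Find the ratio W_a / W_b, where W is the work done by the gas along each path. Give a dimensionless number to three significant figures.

W_a / W_b ≈ 0.697

Path (a) isothermal: W = P₁V₁ ln(V₂/V₁) → W_a/(P₁V₁) = 0.6822.
Path (b) isobaric: W = P₁(V₂ − V₁) → W_b/(P₁V₁) = 0.9783.
W_a / W_b = 0.6822 / 0.9783 = 0.6974.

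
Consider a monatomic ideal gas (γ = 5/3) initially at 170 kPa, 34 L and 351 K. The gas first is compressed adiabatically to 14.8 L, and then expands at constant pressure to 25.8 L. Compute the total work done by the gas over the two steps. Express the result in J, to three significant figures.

W_total ≈ 1050 J

Step 1 (adiabatic): W = (P₁V₁ − P₂V₂)/(γ−1) = (5780 − 10063)/0.667 = -6425 J.
After step 1: P = 680 kPa, V = 14.8 L, T = 611.1 K.
Step 2 (isobaric): W = PΔV = (680 kPa)(25.8 − 14.8 L) = 7479 J.
W_total = -6425 + 7479 = 1055 J.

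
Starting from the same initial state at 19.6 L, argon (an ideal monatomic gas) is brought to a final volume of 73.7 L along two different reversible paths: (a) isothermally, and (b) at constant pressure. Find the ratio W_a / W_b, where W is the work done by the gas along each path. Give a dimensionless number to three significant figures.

W_a / W_b ≈ 0.480

Path (a) isothermal: W = P₁V₁ ln(V₂/V₁) → W_a/(P₁V₁) = 1.324.
Path (b) isobaric: W = P₁(V₂ − V₁) → W_b/(P₁V₁) = 2.76.
W_a / W_b = 1.324 / 2.76 = 0.4798.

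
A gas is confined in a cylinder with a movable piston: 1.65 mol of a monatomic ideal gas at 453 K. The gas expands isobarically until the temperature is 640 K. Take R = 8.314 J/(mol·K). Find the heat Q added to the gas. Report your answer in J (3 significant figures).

Q ≈ 6410 J

Isobaric: W = nRΔT = (1.65)(8.314)(187) = 2565 J.
ΔU = nCᵥΔT with Cᵥ = 3R/2: ΔU = (1.65)(12.47)(187) = 3848 J.
Q = ΔU + W = 3848 + 2565 = 6413 J.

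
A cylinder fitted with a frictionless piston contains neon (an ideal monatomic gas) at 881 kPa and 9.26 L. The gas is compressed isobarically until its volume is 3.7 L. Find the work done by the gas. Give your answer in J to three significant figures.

W ≈ -4900 J

Isobaric: W = P ΔV.
W = (881 kPa)(3.7 − 9.26 L) = (881)(-5.56) = -4898 J.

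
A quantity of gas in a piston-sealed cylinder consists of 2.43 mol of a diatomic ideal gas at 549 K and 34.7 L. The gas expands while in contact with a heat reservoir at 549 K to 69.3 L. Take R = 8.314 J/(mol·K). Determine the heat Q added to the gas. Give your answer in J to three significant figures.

Isothermal ⇒ ΔU = 0, so Q = W = nRT ln(V₂/V₁).
Q = (2.43)(8.314)(549) ln(69.3/34.7) = 11091 × 0.6917 = 7672 J.

Q ≈ 7670 J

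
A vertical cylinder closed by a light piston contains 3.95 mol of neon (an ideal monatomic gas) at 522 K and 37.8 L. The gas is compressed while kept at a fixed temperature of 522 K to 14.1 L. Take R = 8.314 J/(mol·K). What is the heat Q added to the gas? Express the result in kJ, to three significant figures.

Isothermal ⇒ ΔU = 0, so Q = W = nRT ln(V₂/V₁).
Q = (3.95)(8.314)(522) ln(14.1/37.8) = 17143 × -0.9861 = -16905 J.

Q ≈ -16.9 kJ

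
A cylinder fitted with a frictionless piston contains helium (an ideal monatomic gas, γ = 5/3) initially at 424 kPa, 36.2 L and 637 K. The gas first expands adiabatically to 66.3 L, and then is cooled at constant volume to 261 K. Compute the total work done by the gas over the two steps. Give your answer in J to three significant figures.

Step 1 (adiabatic): W = (P₁V₁ − P₂V₂)/(γ−1) = (15349 − 10253)/0.667 = 7643 J.
Step 2 (isochoric): W = 0 (constant volume).
W_total = 7643 + 0 = 7643 J.

W_total ≈ 7640 J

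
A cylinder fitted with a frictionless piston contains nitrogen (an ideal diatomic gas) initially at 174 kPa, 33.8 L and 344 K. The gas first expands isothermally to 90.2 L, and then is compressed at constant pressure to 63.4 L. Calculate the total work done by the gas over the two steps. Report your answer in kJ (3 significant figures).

Step 1 (isothermal): W = P₁V₁ ln(V₂/V₁) = (5881) ln(90.2/33.8) = 5773 J.
After step 1: P = 65.2 kPa, V = 90.2 L, T = 344 K.
Step 2 (isobaric): W = PΔV = (65.2 kPa)(63.4 − 90.2 L) = -1747 J.
W_total = 5773 − 1747 = 4025 J.

W_total ≈ 4.03 kJ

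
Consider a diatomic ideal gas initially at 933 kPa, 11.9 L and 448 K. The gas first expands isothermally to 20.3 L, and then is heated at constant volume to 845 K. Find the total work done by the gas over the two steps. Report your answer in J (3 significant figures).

Step 1 (isothermal): W = P₁V₁ ln(V₂/V₁) = (11103) ln(20.3/11.9) = 5930 J.
Step 2 (isochoric): W = 0 (constant volume).
W_total = 5930 + 0 = 5930 J.

W_total ≈ 5930 J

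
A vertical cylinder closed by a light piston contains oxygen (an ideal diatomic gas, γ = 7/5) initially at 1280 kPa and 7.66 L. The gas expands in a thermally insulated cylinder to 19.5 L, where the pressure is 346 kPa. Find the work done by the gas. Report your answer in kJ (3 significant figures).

W ≈ 7.64 kJ

Adiabatic: W = (P₁V₁ − P₂V₂)/(γ − 1) with γ = 7/5.
P₁V₁ = 9805 J, P₂V₂ = 6747 J.
W = (9805 − 6747) / 0.4 = 7644 J.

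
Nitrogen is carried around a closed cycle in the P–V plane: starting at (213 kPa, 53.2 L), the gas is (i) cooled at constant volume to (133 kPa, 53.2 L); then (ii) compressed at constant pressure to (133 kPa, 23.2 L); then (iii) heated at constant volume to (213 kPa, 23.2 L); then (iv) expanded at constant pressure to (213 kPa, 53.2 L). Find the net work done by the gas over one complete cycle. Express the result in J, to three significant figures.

W_net ≈ 2400 J

Constant-volume legs do no work.
W(ii) = (133)(23.2 − 53.2) = -3990 J; W(iv) = (213)(53.2 − 23.2) = 6390 J.
W_net = -3990 + 6390 = 2400 J (the clockwise enclosed area).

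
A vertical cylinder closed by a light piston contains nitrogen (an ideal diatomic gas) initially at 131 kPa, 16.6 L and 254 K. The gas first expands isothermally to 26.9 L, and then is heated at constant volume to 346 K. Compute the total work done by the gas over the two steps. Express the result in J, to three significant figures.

W_total ≈ 1050 J

Step 1 (isothermal): W = P₁V₁ ln(V₂/V₁) = (2175) ln(26.9/16.6) = 1050 J.
Step 2 (isochoric): W = 0 (constant volume).
W_total = 1050 + 0 = 1050 J.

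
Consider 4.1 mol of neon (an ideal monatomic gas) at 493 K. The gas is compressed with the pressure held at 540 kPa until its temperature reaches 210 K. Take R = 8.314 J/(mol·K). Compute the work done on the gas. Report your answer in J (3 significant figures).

W ≈ 9650 J

Isobaric: W = P ΔV = nR ΔT.
W = (4.1)(8.314)(210 − 493) = -9647 J.
Work on gas = −W_by = 9647 J.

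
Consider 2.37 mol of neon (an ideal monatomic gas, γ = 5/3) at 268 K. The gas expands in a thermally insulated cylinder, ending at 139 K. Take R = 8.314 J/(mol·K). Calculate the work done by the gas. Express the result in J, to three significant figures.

W ≈ 3810 J

Adiabatic ⇒ Q = 0, so W_by = −ΔU = nCᵥ(T₁ − T₂).
Cᵥ = 3R/2 = 12.47 J/(mol·K).
W = (2.37)(12.47)(268 − 139) = 3813 J.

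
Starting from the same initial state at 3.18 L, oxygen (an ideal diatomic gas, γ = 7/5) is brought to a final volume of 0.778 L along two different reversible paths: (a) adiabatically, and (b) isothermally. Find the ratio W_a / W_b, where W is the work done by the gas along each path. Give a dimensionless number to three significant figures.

Path (a) adiabatic: W = P₁V₁(1 − (V₁/V₂)^(γ−1))/(γ−1) → W_a/(P₁V₁) = -1.891.
Path (b) isothermal: W = P₁V₁ ln(V₂/V₁) → W_b/(P₁V₁) = -1.408.
W_a / W_b = -1.891 / -1.408 = 1.343.

W_a / W_b ≈ 1.34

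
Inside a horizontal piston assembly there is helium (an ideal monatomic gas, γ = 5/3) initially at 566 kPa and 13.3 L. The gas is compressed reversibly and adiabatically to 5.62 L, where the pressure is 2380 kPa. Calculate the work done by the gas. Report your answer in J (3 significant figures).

W ≈ -8770 J

Adiabatic: W = (P₁V₁ − P₂V₂)/(γ − 1) with γ = 5/3.
P₁V₁ = 7528 J, P₂V₂ = 13376 J.
W = (7528 − 13376) / 0.6667 = -8772 J.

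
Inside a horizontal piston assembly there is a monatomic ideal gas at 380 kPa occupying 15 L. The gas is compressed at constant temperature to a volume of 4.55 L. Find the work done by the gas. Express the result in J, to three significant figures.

Isothermal: W = nRT ln(V₂/V₁) = P₁V₁ ln(V₂/V₁).
P₁V₁ = (380 kPa)(15 L) = 5700 J.
W = 5700 × ln(4.55/15) = 5700 × -1.193
W_by_gas = -6800 J.

W ≈ -6800 J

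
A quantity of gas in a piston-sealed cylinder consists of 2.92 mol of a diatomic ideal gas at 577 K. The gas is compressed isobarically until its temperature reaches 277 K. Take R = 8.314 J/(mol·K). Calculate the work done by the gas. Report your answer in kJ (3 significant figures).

W ≈ -7.28 kJ

Isobaric: W = P ΔV = nR ΔT.
W = (2.92)(8.314)(277 − 577) = -7283 J.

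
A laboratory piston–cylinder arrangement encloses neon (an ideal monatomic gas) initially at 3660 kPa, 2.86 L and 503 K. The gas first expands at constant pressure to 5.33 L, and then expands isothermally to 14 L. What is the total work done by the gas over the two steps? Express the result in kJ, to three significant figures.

Step 1 (isobaric): W = PΔV = (3660 kPa)(5.33 − 2.86 L) = 9040 J.
After step 1: P = 3660 kPa, V = 5.33 L, T = 937.4 K.
Step 2 (isothermal): W = P₁V₁ ln(V₂/V₁) = (19508) ln(14/5.33) = 18839 J.
W_total = 9040 + 18839 = 27879 J.

W_total ≈ 27.9 kJ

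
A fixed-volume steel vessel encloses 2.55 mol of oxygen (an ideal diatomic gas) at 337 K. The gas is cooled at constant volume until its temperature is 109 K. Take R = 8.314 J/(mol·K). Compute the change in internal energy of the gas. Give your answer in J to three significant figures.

Constant volume ⇒ W = 0, so Q = ΔU = nCᵥΔT with Cᵥ = 5R/2 = 20.79 J/(mol·K).
ΔU = (2.55)(20.79)(109 − 337) = -12084 J.

ΔU ≈ -12100 J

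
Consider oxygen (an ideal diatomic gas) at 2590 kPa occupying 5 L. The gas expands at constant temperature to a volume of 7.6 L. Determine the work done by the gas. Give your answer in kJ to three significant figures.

W ≈ 5.42 kJ

Isothermal: W = nRT ln(V₂/V₁) = P₁V₁ ln(V₂/V₁).
P₁V₁ = (2590 kPa)(5 L) = 12950 J.
W = 12950 × ln(7.6/5) = 12950 × 0.4187
W_by_gas = 5422 J.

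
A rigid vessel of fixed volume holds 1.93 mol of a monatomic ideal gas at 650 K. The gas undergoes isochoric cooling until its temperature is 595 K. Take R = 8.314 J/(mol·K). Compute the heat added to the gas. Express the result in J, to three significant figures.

Q ≈ -1320 J

Constant volume ⇒ W = 0, so Q = ΔU = nCᵥΔT with Cᵥ = 3R/2 = 12.47 J/(mol·K).
ΔU = (1.93)(12.47)(595 − 650) = -1324 J.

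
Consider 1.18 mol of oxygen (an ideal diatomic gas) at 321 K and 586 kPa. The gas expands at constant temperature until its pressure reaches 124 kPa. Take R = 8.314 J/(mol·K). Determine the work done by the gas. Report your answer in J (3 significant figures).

Isothermal process: W = nRT ln(V₂/V₁) = nRT ln(P₁/P₂).
W = (1.18)(8.314)(321) × ln(586/124)
  = 3149 × ln(4.726) = 3149 × 1.553
W_by_gas = 4891 J.

W ≈ 4890 J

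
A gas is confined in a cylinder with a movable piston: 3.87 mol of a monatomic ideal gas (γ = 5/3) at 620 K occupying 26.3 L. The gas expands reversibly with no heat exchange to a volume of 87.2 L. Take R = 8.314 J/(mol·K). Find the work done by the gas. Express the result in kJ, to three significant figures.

Adiabatic: TV^(γ−1) = const with γ = 5/3.
T₂ = T₁ (V₁/V₂)^(γ−1) = 620 × (26.3/87.2)^0.667 = 620 × 0.4497 = 278.8 K.
W_by = nCᵥ(T₁ − T₂) = (3.87)(12.47)(620 − 278.8) = 16465 J.

W ≈ 16.5 kJ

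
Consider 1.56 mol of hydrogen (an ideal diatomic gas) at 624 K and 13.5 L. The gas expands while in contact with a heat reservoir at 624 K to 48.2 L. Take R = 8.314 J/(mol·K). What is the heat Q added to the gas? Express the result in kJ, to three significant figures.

Q ≈ 10.3 kJ

Isothermal ⇒ ΔU = 0, so Q = W = nRT ln(V₂/V₁).
Q = (1.56)(8.314)(624) ln(48.2/13.5) = 8093 × 1.273 = 10300 J.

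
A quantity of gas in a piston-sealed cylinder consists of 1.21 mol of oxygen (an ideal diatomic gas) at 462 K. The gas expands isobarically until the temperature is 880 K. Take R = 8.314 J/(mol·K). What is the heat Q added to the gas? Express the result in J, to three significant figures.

Q ≈ 14700 J

Isobaric: W = nRΔT = (1.21)(8.314)(418) = 4205 J.
ΔU = nCᵥΔT with Cᵥ = 5R/2: ΔU = (1.21)(20.79)(418) = 10513 J.
Q = ΔU + W = 10513 + 4205 = 14718 J.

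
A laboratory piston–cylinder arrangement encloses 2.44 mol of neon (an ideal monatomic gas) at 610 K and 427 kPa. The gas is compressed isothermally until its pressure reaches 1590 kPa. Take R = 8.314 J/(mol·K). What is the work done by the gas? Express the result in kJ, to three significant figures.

Isothermal process: W = nRT ln(V₂/V₁) = nRT ln(P₁/P₂).
W = (2.44)(8.314)(610) × ln(427/1590)
  = 12375 × ln(0.2686) = 12375 × -1.315
W_by_gas = -16269 J.

W ≈ -16.3 kJ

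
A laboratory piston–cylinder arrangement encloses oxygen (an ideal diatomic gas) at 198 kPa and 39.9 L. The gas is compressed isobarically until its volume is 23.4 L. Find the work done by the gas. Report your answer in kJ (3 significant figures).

W ≈ -3.27 kJ

Isobaric: W = P ΔV.
W = (198 kPa)(23.4 − 39.9 L) = (198)(-16.5) = -3267 J.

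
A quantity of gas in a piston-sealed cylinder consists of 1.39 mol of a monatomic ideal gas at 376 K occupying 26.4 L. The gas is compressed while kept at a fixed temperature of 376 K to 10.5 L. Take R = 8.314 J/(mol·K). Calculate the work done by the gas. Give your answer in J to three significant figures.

Isothermal: W = nRT ln(V₂/V₁).
W = (1.39)(8.314)(376) × ln(10.5/26.4)
  = 4345 × -0.922
W_by_gas = -4006 J.

W ≈ -4010 J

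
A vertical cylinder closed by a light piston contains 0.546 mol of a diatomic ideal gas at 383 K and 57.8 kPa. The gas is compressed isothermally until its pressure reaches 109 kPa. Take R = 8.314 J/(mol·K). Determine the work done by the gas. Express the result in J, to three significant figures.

W ≈ -1100 J

Isothermal process: W = nRT ln(V₂/V₁) = nRT ln(P₁/P₂).
W = (0.546)(8.314)(383) × ln(57.8/109)
  = 1739 × ln(0.5303) = 1739 × -0.6344
W_by_gas = -1103 J.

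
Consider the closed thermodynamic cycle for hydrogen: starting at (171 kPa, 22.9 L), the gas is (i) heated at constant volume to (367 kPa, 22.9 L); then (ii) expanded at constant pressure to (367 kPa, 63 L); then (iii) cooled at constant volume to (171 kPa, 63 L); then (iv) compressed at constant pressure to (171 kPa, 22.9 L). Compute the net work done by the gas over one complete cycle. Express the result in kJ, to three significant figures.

Constant-volume legs do no work.
W(ii) = (367)(63 − 22.9) = 14717 J; W(iv) = (171)(22.9 − 63) = -6857 J.
W_net = 14717 − 6857 = 7860 J (the clockwise enclosed area).

W_net ≈ 7.86 kJ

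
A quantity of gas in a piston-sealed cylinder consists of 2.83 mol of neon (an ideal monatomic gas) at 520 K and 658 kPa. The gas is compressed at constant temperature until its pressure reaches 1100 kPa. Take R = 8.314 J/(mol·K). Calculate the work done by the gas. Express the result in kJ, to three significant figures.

W ≈ -6.29 kJ

Isothermal process: W = nRT ln(V₂/V₁) = nRT ln(P₁/P₂).
W = (2.83)(8.314)(520) × ln(658/1100)
  = 12235 × ln(0.5982) = 12235 × -0.5139
W_by_gas = -6287 J.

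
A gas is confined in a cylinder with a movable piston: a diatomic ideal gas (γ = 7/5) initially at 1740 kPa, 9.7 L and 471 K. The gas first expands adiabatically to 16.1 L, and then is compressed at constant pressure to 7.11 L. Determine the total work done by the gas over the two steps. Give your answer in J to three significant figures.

W_total ≈ 45.6 J

Step 1 (adiabatic): W = (P₁V₁ − P₂V₂)/(γ−1) = (16878 − 13782)/0.4 = 7741 J.
After step 1: P = 856 kPa, V = 16.1 L, T = 384.6 K.
Step 2 (isobaric): W = PΔV = (856 kPa)(7.11 − 16.1 L) = -7695 J.
W_total = 7741 − 7695 = 45.59 J.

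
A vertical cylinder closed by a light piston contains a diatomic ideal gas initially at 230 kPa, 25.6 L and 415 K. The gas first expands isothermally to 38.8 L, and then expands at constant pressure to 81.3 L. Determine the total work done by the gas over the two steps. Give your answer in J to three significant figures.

Step 1 (isothermal): W = P₁V₁ ln(V₂/V₁) = (5888) ln(38.8/25.6) = 2448 J.
After step 1: P = 151.8 kPa, V = 38.8 L, T = 415 K.
Step 2 (isobaric): W = PΔV = (151.8 kPa)(81.3 − 38.8 L) = 6449 J.
W_total = 2448 + 6449 = 8898 J.

W_total ≈ 8900 J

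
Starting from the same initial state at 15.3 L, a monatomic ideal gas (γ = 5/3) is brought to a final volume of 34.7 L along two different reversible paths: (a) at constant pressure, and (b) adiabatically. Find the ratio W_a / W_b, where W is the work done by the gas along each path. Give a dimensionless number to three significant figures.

W_a / W_b ≈ 2.01

Path (a) isobaric: W = P₁(V₂ − V₁) → W_a/(P₁V₁) = 1.268.
Path (b) adiabatic: W = P₁V₁(1 − (V₁/V₂)^(γ−1))/(γ−1) → W_b/(P₁V₁) = 0.631.
W_a / W_b = 1.268 / 0.631 = 2.009.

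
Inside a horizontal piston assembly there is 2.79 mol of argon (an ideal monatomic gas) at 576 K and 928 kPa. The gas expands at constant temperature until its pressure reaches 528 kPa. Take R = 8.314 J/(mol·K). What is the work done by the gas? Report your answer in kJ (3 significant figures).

W ≈ 7.53 kJ

Isothermal process: W = nRT ln(V₂/V₁) = nRT ln(P₁/P₂).
W = (2.79)(8.314)(576) × ln(928/528)
  = 13361 × ln(1.758) = 13361 × 0.5639
W_by_gas = 7535 J.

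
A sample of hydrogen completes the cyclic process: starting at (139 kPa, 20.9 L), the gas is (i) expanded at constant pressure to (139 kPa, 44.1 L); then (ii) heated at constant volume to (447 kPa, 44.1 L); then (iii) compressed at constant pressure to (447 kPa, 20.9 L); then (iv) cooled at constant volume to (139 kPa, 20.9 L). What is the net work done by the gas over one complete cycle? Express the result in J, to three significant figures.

Constant-volume legs do no work.
W(i) = (139)(44.1 − 20.9) = 3225 J; W(iii) = (447)(20.9 − 44.1) = -10370 J.
W_net = 3225 − 10370 = -7146 J (the counter-clockwise enclosed area).

W_net ≈ -7150 J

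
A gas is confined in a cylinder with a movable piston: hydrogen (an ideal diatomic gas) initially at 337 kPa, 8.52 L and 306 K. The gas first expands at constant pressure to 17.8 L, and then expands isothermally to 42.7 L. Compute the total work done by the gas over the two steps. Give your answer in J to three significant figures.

Step 1 (isobaric): W = PΔV = (337 kPa)(17.8 − 8.52 L) = 3127 J.
After step 1: P = 337 kPa, V = 17.8 L, T = 639.3 K.
Step 2 (isothermal): W = P₁V₁ ln(V₂/V₁) = (5999) ln(42.7/17.8) = 5249 J.
W_total = 3127 + 5249 = 8376 J.

W_total ≈ 8380 J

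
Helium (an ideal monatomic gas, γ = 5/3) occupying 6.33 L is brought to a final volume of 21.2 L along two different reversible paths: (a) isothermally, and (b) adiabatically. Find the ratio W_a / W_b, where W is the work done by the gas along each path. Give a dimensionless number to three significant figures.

Path (a) isothermal: W = P₁V₁ ln(V₂/V₁) → W_a/(P₁V₁) = 1.209.
Path (b) adiabatic: W = P₁V₁(1 − (V₁/V₂)^(γ−1))/(γ−1) → W_b/(P₁V₁) = 0.8299.
W_a / W_b = 1.209 / 0.8299 = 1.456.

W_a / W_b ≈ 1.46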